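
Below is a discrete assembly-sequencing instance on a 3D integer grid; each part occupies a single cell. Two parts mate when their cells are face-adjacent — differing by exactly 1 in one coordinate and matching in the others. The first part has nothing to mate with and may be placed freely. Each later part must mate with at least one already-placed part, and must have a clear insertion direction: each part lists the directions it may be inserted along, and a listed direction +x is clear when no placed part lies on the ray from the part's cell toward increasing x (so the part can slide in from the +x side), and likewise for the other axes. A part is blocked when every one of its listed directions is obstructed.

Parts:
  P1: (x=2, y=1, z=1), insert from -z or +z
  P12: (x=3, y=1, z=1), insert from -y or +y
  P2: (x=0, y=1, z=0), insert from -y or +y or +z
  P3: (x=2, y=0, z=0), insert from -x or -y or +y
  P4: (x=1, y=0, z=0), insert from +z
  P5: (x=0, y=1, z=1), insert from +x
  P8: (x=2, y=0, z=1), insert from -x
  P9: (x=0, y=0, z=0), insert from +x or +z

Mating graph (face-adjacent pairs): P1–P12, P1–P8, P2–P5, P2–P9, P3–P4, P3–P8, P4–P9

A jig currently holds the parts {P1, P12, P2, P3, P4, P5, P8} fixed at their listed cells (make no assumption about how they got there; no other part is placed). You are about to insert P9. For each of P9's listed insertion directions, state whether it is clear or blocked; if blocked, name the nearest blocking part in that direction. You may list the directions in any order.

+x: blocked by P4; +z: clear

+x: nearest on ray is P4@(1, 0, 0) ⇒ blocked
+z: ray from P9(0, 0, 0) has no placed part ⇒ clear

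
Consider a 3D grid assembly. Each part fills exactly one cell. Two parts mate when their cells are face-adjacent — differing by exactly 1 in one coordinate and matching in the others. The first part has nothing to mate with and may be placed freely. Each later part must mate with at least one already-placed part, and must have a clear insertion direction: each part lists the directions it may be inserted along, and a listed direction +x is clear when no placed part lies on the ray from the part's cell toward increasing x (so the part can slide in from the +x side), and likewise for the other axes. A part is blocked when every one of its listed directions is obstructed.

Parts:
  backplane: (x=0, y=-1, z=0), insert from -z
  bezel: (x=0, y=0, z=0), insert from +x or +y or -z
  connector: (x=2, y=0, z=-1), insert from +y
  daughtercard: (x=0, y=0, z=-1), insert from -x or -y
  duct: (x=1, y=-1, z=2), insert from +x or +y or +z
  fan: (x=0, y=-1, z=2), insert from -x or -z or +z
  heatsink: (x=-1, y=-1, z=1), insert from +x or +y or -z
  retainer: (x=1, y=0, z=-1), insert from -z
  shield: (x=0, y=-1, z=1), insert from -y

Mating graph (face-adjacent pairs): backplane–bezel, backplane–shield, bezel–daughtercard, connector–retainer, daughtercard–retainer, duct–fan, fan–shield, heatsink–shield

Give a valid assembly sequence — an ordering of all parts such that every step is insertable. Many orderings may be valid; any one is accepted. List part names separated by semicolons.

backplane; shield; heatsink; bezel; daughtercard; retainer; connector; fan; duct

1. backplane@(0, -1, 0) [-z clear] — {backplane}
2. shield@(0, -1, 1) [-y clear] — {backplane, shield}
3. heatsink@(-1, -1, 1) [+y clear] — {backplane, heatsink, shield}
4. bezel@(0, 0, 0) [+x clear] — {backplane, bezel, heatsink, shield}
5. daughtercard@(0, 0, -1) [-x clear] — {backplane, bezel, daughtercard, heatsink, shield}
6. retainer@(1, 0, -1) [-z clear] — {backplane, bezel, daughtercard, heatsink, retainer, shield}
7. connector@(2, 0, -1) [+y clear] — {backplane, bezel, connector, daughtercard, heatsink, retainer, shield}
8. fan@(0, -1, 2) [-x clear] — {backplane, bezel, connector, daughtercard, fan, heatsink, retainer, shield}
9. duct@(1, -1, 2) [+x clear] — {backplane, bezel, connector, daughtercard, duct, fan, heatsink, retainer, shield}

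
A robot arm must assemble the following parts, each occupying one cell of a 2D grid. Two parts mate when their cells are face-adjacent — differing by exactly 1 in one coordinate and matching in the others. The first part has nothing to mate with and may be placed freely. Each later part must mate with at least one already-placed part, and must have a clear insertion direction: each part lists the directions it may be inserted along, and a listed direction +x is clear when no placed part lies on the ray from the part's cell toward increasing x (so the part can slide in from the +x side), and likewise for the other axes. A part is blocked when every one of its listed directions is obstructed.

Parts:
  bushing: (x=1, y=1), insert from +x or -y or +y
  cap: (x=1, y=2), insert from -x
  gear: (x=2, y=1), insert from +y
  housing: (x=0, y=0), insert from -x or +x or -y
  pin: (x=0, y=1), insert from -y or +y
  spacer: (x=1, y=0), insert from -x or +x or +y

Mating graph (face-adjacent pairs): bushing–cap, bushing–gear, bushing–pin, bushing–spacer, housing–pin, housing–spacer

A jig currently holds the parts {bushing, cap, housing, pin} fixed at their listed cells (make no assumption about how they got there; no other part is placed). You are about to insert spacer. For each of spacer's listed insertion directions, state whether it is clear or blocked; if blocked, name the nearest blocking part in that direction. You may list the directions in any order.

-x: nearest on ray is housing@(0, 0) ⇒ blocked
+x: ray from spacer(1, 0) has no placed part ⇒ clear
+y: nearest on ray is bushing@(1, 1) ⇒ blocked

+x: clear; +y: blocked by bushing; -x: blocked by housing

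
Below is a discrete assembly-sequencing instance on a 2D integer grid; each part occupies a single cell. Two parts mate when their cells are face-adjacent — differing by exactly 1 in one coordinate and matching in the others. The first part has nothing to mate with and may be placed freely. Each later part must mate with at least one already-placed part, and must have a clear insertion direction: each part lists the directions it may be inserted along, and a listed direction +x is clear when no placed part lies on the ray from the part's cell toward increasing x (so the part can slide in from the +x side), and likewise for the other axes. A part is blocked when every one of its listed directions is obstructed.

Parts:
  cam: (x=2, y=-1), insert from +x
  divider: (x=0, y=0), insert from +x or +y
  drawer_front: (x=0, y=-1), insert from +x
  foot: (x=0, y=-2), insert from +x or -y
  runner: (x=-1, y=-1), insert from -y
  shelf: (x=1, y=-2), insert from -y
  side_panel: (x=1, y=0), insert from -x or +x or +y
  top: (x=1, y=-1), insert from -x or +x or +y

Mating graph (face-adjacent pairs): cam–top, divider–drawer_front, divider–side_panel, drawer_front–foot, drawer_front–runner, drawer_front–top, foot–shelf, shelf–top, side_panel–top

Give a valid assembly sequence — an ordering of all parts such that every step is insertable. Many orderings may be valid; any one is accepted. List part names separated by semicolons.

1. foot@(0, -2) [+x clear] — {foot}
2. shelf@(1, -2) [-y clear] — {foot, shelf}
3. drawer_front@(0, -1) [+x clear] — {drawer_front, foot, shelf}
4. divider@(0, 0) [+x clear] — {divider, drawer_front, foot, shelf}
5. side_panel@(1, 0) [+x clear] — {divider, drawer_front, foot, shelf, side_panel}
6. runner@(-1, -1) [-y clear] — {divider, drawer_front, foot, runner, shelf, side_panel}
7. top@(1, -1) [+x clear] — {divider, drawer_front, foot, runner, shelf, side_panel, top}
8. cam@(2, -1) [+x clear] — {cam, divider, drawer_front, foot, runner, shelf, side_panel, top}

foot; shelf; drawer_front; divider; side_panel; runner; top; cam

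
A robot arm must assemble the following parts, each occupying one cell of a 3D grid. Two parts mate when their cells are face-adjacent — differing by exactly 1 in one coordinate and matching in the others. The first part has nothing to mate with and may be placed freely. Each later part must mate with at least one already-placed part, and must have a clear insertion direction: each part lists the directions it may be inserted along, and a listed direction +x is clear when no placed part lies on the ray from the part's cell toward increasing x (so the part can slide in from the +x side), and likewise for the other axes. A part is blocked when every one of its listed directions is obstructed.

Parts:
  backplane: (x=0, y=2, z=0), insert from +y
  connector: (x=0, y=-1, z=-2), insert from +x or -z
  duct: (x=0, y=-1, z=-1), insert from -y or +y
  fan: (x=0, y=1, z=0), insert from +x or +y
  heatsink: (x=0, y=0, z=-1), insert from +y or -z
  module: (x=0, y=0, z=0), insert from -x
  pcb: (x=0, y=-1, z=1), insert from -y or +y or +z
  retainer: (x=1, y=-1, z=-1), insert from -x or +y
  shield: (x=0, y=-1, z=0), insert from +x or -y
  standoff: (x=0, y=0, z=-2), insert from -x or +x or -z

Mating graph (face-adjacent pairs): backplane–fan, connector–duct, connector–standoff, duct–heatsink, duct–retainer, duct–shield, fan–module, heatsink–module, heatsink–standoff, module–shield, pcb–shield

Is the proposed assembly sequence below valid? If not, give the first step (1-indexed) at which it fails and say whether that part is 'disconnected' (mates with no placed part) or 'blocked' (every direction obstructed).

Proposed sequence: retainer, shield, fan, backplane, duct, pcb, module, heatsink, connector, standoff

1. retainer@(1, -1, -1) [-x clear] — {retainer}
2. shield@(0, -1, 0) — no placed neighbour ⇒ disconnected

Invalid at step 2 (disconnected)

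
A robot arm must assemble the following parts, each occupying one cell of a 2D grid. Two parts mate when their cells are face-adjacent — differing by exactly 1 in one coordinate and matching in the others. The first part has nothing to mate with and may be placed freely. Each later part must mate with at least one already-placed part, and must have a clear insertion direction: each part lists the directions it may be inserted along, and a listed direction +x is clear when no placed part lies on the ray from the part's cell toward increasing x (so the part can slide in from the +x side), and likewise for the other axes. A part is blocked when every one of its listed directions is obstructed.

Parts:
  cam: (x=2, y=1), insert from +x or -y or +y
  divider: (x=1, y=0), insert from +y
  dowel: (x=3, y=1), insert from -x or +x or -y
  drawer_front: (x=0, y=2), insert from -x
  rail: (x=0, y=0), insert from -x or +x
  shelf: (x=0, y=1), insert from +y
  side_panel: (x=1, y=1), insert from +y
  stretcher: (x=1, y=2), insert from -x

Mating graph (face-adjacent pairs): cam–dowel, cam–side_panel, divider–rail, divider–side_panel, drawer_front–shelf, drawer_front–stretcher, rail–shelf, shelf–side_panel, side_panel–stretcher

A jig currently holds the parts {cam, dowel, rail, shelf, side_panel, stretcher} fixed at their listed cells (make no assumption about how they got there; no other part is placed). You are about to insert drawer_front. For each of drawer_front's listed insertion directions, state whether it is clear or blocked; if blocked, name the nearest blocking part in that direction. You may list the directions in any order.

-x: ray from drawer_front(0, 2) has no placed part ⇒ clear

-x: clear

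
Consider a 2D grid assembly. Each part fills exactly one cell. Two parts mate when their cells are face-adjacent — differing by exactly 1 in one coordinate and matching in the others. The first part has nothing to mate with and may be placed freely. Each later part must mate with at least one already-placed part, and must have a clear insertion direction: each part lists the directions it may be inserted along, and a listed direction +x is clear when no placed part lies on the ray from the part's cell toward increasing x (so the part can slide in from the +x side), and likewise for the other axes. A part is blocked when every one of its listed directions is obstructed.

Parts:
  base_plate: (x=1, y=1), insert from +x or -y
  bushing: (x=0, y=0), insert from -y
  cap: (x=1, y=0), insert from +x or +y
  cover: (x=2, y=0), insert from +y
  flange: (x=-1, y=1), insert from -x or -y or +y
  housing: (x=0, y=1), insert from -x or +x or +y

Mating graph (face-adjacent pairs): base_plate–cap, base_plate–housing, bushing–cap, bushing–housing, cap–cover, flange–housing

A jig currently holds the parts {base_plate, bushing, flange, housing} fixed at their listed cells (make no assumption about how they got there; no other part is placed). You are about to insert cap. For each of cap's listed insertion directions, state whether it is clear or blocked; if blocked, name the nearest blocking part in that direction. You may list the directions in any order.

+x: ray from cap(1, 0) has no placed part ⇒ clear
+y: nearest on ray is base_plate@(1, 1) ⇒ blocked

+x: clear; +y: blocked by base_plate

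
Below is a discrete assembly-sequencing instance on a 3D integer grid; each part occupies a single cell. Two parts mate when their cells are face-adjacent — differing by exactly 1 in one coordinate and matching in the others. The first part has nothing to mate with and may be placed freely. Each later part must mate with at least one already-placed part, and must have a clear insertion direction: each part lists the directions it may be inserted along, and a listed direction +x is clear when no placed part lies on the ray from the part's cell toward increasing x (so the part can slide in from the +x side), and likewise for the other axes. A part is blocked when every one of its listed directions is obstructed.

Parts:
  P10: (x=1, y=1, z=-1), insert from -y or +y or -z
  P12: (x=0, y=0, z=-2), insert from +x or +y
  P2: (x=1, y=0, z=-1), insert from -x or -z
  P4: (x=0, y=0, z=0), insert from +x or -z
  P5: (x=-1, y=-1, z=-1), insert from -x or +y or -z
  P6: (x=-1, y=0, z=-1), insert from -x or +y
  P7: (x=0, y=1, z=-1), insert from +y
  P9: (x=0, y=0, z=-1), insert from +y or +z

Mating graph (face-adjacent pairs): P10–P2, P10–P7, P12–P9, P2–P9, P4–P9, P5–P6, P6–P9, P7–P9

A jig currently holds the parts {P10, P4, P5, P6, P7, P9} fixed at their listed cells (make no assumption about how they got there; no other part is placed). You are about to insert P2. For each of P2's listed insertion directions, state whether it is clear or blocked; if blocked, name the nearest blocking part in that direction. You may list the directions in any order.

-x: nearest on ray is P9@(0, 0, -1) ⇒ blocked
-z: ray from P2(1, 0, -1) has no placed part ⇒ clear

-x: blocked by P9; -z: clear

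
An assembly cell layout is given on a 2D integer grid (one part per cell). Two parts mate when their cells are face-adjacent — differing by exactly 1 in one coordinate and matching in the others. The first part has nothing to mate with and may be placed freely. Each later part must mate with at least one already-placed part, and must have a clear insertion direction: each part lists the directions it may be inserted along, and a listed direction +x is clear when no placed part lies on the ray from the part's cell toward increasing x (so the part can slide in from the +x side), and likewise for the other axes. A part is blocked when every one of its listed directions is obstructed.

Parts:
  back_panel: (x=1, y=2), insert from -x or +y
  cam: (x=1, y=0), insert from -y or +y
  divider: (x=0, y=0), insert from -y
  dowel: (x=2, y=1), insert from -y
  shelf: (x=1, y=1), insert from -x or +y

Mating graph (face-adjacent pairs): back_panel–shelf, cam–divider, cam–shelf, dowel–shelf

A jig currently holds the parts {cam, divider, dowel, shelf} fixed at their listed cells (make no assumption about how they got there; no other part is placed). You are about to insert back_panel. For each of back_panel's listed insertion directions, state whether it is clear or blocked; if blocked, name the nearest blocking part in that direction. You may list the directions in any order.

-x: ray from back_panel(1, 2) has no placed part ⇒ clear
+y: ray from back_panel(1, 2) has no placed part ⇒ clear

+y: clear; -x: clear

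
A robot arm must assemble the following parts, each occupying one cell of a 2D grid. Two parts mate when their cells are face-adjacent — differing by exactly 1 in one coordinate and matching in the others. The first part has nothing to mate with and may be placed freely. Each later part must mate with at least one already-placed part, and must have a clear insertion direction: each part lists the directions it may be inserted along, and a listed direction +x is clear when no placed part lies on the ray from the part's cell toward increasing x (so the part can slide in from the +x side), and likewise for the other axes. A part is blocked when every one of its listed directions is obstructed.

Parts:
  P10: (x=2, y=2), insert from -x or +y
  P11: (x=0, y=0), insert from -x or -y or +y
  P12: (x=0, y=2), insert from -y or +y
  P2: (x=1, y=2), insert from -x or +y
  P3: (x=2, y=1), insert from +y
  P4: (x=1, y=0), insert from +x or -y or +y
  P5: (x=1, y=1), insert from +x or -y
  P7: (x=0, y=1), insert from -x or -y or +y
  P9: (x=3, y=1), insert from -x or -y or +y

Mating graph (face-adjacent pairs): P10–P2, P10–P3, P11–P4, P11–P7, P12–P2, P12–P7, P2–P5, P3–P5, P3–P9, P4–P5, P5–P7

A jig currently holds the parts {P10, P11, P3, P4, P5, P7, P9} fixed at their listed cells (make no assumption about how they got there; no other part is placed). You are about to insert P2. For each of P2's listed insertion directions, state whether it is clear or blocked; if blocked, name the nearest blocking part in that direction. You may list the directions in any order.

-x: ray from P2(1, 2) has no placed part ⇒ clear
+y: ray from P2(1, 2) has no placed part ⇒ clear

+y: clear; -x: clear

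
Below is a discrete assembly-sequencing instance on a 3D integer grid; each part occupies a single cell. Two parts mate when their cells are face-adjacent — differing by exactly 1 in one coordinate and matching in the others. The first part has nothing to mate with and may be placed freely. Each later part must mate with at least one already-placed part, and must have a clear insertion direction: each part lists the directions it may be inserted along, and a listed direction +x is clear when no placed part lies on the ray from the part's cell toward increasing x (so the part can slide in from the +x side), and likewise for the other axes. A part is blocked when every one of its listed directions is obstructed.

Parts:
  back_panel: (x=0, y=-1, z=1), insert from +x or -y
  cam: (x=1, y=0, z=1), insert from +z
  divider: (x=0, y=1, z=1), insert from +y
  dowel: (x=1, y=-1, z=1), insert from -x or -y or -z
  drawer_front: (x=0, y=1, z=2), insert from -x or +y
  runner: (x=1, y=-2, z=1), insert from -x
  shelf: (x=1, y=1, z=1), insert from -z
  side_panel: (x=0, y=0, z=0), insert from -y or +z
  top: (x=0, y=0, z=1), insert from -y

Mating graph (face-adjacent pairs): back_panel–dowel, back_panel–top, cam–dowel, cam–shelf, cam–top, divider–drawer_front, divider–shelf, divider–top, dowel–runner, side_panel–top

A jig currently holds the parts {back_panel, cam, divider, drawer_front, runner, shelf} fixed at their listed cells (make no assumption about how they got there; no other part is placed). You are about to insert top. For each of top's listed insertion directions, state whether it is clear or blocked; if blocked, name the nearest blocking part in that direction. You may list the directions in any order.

-y: nearest on ray is back_panel@(0, -1, 1) ⇒ blocked

-y: blocked by back_panel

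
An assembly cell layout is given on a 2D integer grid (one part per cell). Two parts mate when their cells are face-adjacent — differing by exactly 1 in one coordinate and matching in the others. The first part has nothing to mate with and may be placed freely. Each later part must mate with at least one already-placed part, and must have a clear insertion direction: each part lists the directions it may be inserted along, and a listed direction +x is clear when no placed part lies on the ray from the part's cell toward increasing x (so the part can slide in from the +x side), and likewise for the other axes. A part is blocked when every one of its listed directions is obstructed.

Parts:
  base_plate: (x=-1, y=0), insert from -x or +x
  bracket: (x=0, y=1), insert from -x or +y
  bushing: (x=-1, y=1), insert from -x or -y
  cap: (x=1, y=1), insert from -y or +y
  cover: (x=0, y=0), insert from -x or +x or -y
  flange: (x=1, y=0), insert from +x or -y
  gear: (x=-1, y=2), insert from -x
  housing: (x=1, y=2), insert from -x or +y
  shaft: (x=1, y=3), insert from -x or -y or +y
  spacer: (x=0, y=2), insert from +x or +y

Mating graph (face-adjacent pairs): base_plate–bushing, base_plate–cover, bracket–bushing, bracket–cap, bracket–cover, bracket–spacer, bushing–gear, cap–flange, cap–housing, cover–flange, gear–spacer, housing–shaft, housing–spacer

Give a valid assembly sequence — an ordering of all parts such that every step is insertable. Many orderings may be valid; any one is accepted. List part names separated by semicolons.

bracket; cap; spacer; housing; shaft; cover; base_plate; gear; flange; bushing

1. bracket@(0, 1) [-x clear] — {bracket}
2. cap@(1, 1) [-y clear] — {bracket, cap}
3. spacer@(0, 2) [+x clear] — {bracket, cap, spacer}
4. housing@(1, 2) [+y clear] — {bracket, cap, housing, spacer}
5. shaft@(1, 3) [-x clear] — {bracket, cap, housing, shaft, spacer}
6. cover@(0, 0) [-x clear] — {bracket, cap, cover, housing, shaft, spacer}
7. base_plate@(-1, 0) [-x clear] — {base_plate, bracket, cap, cover, housing, shaft, spacer}
8. gear@(-1, 2) [-x clear] — {base_plate, bracket, cap, cover, gear, housing, shaft, spacer}
9. flange@(1, 0) [+x clear] — {base_plate, bracket, cap, cover, flange, gear, housing, shaft, spacer}
10. bushing@(-1, 1) [-x clear] — {base_plate, bracket, bushing, cap, cover, flange, gear, housing, shaft, spacer}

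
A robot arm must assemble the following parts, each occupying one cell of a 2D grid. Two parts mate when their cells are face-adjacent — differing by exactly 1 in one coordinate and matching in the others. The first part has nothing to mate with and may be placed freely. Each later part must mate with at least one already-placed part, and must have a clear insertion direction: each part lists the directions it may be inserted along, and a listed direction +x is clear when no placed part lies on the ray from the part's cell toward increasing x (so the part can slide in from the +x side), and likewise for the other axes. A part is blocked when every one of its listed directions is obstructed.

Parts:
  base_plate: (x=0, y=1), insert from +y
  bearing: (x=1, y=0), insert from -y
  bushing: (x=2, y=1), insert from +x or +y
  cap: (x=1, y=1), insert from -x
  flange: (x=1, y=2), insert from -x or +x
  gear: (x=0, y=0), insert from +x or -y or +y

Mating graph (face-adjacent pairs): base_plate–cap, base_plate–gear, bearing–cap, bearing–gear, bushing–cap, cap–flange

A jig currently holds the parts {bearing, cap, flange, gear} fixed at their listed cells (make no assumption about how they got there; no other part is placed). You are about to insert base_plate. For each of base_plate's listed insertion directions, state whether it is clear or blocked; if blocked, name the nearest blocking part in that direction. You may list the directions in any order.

+y: ray from base_plate(0, 1) has no placed part ⇒ clear

+y: clear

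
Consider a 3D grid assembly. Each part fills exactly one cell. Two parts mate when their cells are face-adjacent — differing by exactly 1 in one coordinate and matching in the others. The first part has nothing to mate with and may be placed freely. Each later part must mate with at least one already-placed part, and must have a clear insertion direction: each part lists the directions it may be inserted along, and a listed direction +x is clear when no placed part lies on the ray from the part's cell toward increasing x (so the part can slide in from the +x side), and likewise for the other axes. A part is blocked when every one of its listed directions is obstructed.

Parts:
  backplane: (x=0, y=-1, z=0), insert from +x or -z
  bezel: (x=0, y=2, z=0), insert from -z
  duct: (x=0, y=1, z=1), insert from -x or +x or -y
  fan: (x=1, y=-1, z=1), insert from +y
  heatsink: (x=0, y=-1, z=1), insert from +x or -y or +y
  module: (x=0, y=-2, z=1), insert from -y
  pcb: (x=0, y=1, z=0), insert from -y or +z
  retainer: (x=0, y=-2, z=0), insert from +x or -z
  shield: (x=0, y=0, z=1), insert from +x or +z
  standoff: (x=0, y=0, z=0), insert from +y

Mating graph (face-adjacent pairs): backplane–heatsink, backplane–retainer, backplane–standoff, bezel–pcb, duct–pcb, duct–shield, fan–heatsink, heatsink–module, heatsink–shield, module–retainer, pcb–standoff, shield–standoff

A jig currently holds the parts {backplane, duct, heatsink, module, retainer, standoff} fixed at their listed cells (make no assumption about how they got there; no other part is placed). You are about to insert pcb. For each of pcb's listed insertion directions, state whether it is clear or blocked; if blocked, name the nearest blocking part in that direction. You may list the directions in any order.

-y: nearest on ray is standoff@(0, 0, 0) ⇒ blocked
+z: nearest on ray is duct@(0, 1, 1) ⇒ blocked

+z: blocked by duct; -y: blocked by standoff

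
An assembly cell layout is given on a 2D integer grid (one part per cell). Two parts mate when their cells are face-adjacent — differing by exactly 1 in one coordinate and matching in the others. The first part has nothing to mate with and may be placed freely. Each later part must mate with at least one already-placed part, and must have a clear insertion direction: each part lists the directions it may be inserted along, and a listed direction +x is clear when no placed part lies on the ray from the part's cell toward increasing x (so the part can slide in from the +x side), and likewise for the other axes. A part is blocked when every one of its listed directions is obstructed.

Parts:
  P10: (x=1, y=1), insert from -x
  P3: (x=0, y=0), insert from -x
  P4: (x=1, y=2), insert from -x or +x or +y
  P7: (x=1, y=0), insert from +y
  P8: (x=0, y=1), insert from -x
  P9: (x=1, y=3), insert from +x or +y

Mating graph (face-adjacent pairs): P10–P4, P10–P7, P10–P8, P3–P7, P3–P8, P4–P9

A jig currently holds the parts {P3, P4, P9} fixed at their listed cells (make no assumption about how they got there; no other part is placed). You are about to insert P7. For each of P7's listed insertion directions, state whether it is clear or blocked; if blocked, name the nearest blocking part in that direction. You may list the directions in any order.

+y: nearest on ray is P4@(1, 2) ⇒ blocked

+y: blocked by P4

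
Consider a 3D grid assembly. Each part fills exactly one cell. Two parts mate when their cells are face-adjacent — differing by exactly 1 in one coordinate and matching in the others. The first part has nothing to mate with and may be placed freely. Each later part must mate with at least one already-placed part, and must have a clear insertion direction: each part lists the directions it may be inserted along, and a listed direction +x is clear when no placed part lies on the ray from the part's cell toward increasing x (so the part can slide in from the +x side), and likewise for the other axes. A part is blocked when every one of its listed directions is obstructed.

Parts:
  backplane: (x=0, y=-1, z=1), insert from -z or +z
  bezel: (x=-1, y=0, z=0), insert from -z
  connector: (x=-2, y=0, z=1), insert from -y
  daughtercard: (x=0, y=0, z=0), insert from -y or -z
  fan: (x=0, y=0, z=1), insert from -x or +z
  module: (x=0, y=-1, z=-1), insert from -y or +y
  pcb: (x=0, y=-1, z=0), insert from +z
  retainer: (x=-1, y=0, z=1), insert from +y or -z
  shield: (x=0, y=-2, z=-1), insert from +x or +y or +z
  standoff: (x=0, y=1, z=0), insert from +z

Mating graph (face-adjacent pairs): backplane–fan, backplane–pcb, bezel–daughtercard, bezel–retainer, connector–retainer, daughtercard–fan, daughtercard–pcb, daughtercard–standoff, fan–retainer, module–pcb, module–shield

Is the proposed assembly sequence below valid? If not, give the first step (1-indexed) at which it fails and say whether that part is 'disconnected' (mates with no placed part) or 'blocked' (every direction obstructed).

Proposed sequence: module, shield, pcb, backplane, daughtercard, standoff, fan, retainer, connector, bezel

Valid

1. module@(0, -1, -1) [-y clear] — {module}
2. shield@(0, -2, -1) [+x clear] — {module, shield}
3. pcb@(0, -1, 0) [+z clear] — {module, pcb, shield}
4. backplane@(0, -1, 1) [+z clear] — {backplane, module, pcb, shield}
5. daughtercard@(0, 0, 0) [-z clear] — {backplane, daughtercard, module, pcb, shield}
6. standoff@(0, 1, 0) [+z clear] — {backplane, daughtercard, module, pcb, shield, standoff}
7. fan@(0, 0, 1) [-x clear] — {backplane, daughtercard, fan, module, pcb, shield, standoff}
8. retainer@(-1, 0, 1) [+y clear] — {backplane, daughtercard, fan, module, pcb, retainer, shield, standoff}
9. connector@(-2, 0, 1) [-y clear] — {backplane, connector, daughtercard, fan, module, pcb, retainer, shield, standoff}
10. bezel@(-1, 0, 0) [-z clear] — {backplane, bezel, connector, daughtercard, fan, module, pcb, retainer, shield, standoff}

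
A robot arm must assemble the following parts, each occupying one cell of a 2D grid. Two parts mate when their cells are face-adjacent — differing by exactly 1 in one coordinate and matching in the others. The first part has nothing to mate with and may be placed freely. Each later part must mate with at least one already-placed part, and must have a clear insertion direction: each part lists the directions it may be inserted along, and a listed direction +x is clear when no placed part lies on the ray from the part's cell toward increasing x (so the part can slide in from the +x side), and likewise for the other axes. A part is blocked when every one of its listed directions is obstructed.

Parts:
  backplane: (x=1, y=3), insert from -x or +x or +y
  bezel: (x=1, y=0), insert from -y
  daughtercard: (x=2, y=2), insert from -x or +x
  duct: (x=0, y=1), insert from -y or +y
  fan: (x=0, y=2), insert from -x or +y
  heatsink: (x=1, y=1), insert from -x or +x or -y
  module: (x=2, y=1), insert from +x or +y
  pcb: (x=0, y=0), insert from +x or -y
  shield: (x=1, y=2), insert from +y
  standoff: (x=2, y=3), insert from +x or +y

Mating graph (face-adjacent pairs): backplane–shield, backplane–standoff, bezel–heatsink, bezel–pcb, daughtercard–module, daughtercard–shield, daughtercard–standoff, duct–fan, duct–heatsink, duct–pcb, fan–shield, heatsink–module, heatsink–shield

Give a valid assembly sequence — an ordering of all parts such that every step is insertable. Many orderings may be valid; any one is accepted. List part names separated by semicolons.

1. duct@(0, 1) [-y clear] — {duct}
2. fan@(0, 2) [-x clear] — {duct, fan}
3. heatsink@(1, 1) [+x clear] — {duct, fan, heatsink}
4. module@(2, 1) [+x clear] — {duct, fan, heatsink, module}
5. shield@(1, 2) [+y clear] — {duct, fan, heatsink, module, shield}
6. backplane@(1, 3) [-x clear] — {backplane, duct, fan, heatsink, module, shield}
7. standoff@(2, 3) [+x clear] — {backplane, duct, fan, heatsink, module, shield, standoff}
8. daughtercard@(2, 2) [+x clear] — {backplane, daughtercard, duct, fan, heatsink, module, shield, standoff}
9. bezel@(1, 0) [-y clear] — {backplane, bezel, daughtercard, duct, fan, heatsink, module, shield, standoff}
10. pcb@(0, 0) [-y clear] — {backplane, bezel, daughtercard, duct, fan, heatsink, module, pcb, shield, standoff}

duct; fan; heatsink; module; shield; backplane; standoff; daughtercard; bezel; pcb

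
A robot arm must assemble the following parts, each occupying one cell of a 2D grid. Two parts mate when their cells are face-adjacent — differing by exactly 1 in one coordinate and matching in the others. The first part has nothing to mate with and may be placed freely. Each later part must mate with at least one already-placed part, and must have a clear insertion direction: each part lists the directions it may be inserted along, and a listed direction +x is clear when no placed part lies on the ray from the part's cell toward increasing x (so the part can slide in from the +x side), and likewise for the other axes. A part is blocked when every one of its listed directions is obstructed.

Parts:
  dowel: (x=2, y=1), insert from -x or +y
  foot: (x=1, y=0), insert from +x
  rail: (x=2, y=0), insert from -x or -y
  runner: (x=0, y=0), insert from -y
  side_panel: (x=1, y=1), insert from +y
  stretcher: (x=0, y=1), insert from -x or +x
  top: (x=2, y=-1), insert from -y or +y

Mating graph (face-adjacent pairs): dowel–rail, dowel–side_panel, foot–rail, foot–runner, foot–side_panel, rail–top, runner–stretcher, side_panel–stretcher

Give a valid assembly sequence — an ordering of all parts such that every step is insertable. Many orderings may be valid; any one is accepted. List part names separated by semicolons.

1. side_panel@(1, 1) [+y clear] — {side_panel}
2. foot@(1, 0) [+x clear] — {foot, side_panel}
3. rail@(2, 0) [-y clear] — {foot, rail, side_panel}
4. stretcher@(0, 1) [-x clear] — {foot, rail, side_panel, stretcher}
5. top@(2, -1) [-y clear] — {foot, rail, side_panel, stretcher, top}
6. runner@(0, 0) [-y clear] — {foot, rail, runner, side_panel, stretcher, top}
7. dowel@(2, 1) [+y clear] — {dowel, foot, rail, runner, side_panel, stretcher, top}

side_panel; foot; rail; stretcher; top; runner; dowel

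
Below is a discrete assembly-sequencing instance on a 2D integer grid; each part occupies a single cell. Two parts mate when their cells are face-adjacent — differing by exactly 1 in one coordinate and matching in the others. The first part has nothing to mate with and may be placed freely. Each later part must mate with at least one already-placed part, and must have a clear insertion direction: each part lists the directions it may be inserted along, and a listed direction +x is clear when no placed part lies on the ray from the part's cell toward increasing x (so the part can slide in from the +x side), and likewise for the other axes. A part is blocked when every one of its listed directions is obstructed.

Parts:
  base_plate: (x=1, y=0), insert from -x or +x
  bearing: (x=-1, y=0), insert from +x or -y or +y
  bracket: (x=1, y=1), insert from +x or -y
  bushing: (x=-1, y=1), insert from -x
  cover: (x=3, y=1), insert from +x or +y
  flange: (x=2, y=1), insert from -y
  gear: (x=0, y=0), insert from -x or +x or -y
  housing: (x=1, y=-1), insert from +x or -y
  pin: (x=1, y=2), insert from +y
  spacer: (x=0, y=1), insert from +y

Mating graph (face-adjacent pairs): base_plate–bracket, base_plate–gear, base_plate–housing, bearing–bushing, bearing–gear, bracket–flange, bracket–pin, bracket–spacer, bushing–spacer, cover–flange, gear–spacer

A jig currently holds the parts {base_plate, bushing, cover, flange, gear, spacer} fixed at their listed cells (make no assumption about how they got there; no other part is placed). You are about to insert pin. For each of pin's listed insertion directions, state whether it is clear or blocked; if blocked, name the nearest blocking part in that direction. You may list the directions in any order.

+y: ray from pin(1, 2) has no placed part ⇒ clear

+y: clear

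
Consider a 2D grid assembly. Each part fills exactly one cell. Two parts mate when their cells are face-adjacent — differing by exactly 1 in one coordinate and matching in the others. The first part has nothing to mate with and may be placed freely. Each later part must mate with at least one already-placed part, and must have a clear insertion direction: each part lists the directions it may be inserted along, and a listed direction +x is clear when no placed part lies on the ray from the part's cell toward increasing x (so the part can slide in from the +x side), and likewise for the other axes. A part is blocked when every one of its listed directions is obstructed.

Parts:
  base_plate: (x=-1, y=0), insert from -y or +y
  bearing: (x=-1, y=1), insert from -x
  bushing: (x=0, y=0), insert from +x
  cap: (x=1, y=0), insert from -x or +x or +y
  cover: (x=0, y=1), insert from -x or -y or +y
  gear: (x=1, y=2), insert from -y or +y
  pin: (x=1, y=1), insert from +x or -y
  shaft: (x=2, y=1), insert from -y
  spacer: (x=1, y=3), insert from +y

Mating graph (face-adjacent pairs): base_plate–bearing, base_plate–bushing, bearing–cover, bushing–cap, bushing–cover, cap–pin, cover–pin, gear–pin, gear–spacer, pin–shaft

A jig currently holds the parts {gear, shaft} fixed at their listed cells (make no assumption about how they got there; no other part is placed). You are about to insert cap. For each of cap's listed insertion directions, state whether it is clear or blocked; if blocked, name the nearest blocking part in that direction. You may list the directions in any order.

+x: clear; +y: blocked by gear; -x: clear

-x: ray from cap(1, 0) has no placed part ⇒ clear
+x: ray from cap(1, 0) has no placed part ⇒ clear
+y: nearest on ray is gear@(1, 2) ⇒ blocked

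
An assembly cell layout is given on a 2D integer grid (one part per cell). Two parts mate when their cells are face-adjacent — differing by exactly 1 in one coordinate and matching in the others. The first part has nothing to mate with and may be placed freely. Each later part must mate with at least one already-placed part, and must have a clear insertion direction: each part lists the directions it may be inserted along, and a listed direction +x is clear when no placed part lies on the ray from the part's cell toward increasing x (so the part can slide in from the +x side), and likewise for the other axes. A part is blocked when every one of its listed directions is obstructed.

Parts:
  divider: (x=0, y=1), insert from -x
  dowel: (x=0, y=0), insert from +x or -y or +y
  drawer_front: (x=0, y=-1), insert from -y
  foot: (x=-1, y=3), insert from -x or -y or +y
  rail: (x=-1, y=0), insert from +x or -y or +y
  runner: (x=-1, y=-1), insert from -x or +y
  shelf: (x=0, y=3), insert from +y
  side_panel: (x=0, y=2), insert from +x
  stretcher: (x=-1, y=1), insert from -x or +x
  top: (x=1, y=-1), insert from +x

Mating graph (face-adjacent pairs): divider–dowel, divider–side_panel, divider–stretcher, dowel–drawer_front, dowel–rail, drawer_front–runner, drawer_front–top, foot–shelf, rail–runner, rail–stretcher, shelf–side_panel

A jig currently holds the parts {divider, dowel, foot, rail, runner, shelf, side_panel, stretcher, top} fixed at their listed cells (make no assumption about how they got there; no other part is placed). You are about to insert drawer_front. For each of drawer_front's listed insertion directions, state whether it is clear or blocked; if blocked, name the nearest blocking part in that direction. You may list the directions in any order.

-y: ray from drawer_front(0, -1) has no placed part ⇒ clear

-y: clear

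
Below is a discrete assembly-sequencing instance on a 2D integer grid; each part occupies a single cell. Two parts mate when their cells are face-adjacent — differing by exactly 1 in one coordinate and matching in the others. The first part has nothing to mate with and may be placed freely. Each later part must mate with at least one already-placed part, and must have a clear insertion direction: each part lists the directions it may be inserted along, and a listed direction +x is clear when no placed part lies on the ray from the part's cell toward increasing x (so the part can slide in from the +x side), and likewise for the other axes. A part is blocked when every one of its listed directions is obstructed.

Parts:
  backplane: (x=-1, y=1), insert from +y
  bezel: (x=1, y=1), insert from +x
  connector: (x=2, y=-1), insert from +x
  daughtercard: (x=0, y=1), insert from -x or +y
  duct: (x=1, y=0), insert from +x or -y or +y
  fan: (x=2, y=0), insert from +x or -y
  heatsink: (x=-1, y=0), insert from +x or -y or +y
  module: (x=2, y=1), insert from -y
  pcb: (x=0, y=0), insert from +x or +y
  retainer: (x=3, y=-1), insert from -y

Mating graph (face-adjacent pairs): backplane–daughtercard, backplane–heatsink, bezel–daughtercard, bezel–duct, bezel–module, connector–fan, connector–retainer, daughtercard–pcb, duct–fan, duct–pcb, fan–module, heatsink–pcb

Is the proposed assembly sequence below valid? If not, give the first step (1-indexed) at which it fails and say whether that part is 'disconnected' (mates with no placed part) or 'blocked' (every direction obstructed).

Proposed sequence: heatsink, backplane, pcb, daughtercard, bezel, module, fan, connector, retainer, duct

1. heatsink@(-1, 0) [+x clear] — {heatsink}
2. backplane@(-1, 1) [+y clear] — {backplane, heatsink}
3. pcb@(0, 0) [+x clear] — {backplane, heatsink, pcb}
4. daughtercard@(0, 1) [+y clear] — {backplane, daughtercard, heatsink, pcb}
5. bezel@(1, 1) [+x clear] — {backplane, bezel, daughtercard, heatsink, pcb}
6. module@(2, 1) [-y clear] — {backplane, bezel, daughtercard, heatsink, module, pcb}
7. fan@(2, 0) [+x clear] — {backplane, bezel, daughtercard, fan, heatsink, module, pcb}
8. connector@(2, -1) [+x clear] — {backplane, bezel, connector, daughtercard, fan, heatsink, module, pcb}
9. retainer@(3, -1) [-y clear] — {backplane, bezel, connector, daughtercard, fan, heatsink, module, pcb, retainer}
10. duct@(1, 0) [-y clear] — {backplane, bezel, connector, daughtercard, duct, fan, heatsink, module, pcb, retainer}

Valid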